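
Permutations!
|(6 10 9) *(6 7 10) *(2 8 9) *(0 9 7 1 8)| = |(0 9 1 8 7 10 2)| = 7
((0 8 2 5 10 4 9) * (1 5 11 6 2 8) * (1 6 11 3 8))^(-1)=(11)(0 9 4 10 5 1 8 3 2 6)=[9, 8, 6, 2, 10, 1, 0, 7, 3, 4, 5, 11]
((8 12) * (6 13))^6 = [0, 1, 2, 3, 4, 5, 6, 7, 8, 9, 10, 11, 12, 13] = (13)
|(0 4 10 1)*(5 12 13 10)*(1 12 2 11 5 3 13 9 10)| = 15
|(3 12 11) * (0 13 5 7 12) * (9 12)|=|(0 13 5 7 9 12 11 3)|=8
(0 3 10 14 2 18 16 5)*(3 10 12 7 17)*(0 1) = (0 10 14 2 18 16 5 1)(3 12 7 17) = [10, 0, 18, 12, 4, 1, 6, 17, 8, 9, 14, 11, 7, 13, 2, 15, 5, 3, 16]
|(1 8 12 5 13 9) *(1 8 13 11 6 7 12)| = |(1 13 9 8)(5 11 6 7 12)| = 20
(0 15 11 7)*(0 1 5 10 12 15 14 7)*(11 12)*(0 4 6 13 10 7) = (0 14)(1 5 7)(4 6 13 10 11)(12 15) = [14, 5, 2, 3, 6, 7, 13, 1, 8, 9, 11, 4, 15, 10, 0, 12]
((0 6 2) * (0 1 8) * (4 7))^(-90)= (8)= [0, 1, 2, 3, 4, 5, 6, 7, 8]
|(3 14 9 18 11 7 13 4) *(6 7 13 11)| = 9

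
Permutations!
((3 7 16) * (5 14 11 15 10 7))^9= (3 5 14 11 15 10 7 16)= [0, 1, 2, 5, 4, 14, 6, 16, 8, 9, 7, 15, 12, 13, 11, 10, 3]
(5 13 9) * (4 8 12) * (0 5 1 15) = (0 5 13 9 1 15)(4 8 12) = [5, 15, 2, 3, 8, 13, 6, 7, 12, 1, 10, 11, 4, 9, 14, 0]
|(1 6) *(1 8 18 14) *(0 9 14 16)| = |(0 9 14 1 6 8 18 16)| = 8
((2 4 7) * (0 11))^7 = [11, 1, 4, 3, 7, 5, 6, 2, 8, 9, 10, 0] = (0 11)(2 4 7)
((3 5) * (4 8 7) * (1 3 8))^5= [0, 4, 2, 1, 7, 3, 6, 8, 5]= (1 4 7 8 5 3)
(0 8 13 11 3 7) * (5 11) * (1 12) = (0 8 13 5 11 3 7)(1 12) = [8, 12, 2, 7, 4, 11, 6, 0, 13, 9, 10, 3, 1, 5]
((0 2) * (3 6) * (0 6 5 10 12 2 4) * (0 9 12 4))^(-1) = [0, 1, 12, 6, 10, 3, 2, 7, 8, 4, 5, 11, 9] = (2 12 9 4 10 5 3 6)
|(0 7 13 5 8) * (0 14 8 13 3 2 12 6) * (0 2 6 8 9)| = |(0 7 3 6 2 12 8 14 9)(5 13)| = 18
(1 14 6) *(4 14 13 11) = (1 13 11 4 14 6) = [0, 13, 2, 3, 14, 5, 1, 7, 8, 9, 10, 4, 12, 11, 6]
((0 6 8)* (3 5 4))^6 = (8) = [0, 1, 2, 3, 4, 5, 6, 7, 8]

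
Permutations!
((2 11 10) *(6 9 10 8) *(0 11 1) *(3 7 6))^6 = (0 9 8 2 7)(1 6 11 10 3) = [9, 6, 7, 1, 4, 5, 11, 0, 2, 8, 3, 10]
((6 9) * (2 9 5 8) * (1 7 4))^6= (2 9 6 5 8)= [0, 1, 9, 3, 4, 8, 5, 7, 2, 6]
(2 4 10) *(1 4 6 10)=(1 4)(2 6 10)=[0, 4, 6, 3, 1, 5, 10, 7, 8, 9, 2]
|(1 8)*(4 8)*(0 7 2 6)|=|(0 7 2 6)(1 4 8)|=12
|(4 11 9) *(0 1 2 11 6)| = |(0 1 2 11 9 4 6)| = 7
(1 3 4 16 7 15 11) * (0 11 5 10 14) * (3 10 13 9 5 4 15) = (0 11 1 10 14)(3 15 4 16 7)(5 13 9) = [11, 10, 2, 15, 16, 13, 6, 3, 8, 5, 14, 1, 12, 9, 0, 4, 7]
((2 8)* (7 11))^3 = (2 8)(7 11) = [0, 1, 8, 3, 4, 5, 6, 11, 2, 9, 10, 7]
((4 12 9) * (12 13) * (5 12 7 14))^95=[0, 1, 2, 3, 5, 13, 6, 9, 8, 14, 10, 11, 7, 12, 4]=(4 5 13 12 7 9 14)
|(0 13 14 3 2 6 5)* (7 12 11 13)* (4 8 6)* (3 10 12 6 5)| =|(0 7 6 3 2 4 8 5)(10 12 11 13 14)| =40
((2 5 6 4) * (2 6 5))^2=(6)=[0, 1, 2, 3, 4, 5, 6]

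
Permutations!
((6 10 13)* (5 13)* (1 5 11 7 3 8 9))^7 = (1 3 10 5 8 11 13 9 7 6) = [0, 3, 2, 10, 4, 8, 1, 6, 11, 7, 5, 13, 12, 9]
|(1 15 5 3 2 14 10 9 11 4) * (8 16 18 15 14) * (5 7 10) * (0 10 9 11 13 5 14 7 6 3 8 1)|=|(0 10 11 4)(1 7 9 13 5 8 16 18 15 6 3 2)|=12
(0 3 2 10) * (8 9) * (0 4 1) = [3, 0, 10, 2, 1, 5, 6, 7, 9, 8, 4] = (0 3 2 10 4 1)(8 9)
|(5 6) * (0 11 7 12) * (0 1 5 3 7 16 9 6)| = 10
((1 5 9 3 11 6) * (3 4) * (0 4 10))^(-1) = (0 10 9 5 1 6 11 3 4) = [10, 6, 2, 4, 0, 1, 11, 7, 8, 5, 9, 3]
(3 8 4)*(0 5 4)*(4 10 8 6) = (0 5 10 8)(3 6 4) = [5, 1, 2, 6, 3, 10, 4, 7, 0, 9, 8]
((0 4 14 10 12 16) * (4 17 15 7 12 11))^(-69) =(0 7)(4 11 10 14)(12 17)(15 16) =[7, 1, 2, 3, 11, 5, 6, 0, 8, 9, 14, 10, 17, 13, 4, 16, 15, 12]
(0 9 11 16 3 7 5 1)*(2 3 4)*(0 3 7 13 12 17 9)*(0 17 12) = (0 17 9 11 16 4 2 7 5 1 3 13) = [17, 3, 7, 13, 2, 1, 6, 5, 8, 11, 10, 16, 12, 0, 14, 15, 4, 9]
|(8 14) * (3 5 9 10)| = |(3 5 9 10)(8 14)| = 4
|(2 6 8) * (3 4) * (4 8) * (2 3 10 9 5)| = |(2 6 4 10 9 5)(3 8)| = 6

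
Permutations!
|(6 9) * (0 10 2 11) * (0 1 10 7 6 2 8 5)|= 10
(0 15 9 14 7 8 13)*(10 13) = (0 15 9 14 7 8 10 13) = [15, 1, 2, 3, 4, 5, 6, 8, 10, 14, 13, 11, 12, 0, 7, 9]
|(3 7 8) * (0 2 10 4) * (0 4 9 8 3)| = 10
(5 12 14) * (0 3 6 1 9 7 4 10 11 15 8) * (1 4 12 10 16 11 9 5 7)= (0 3 6 4 16 11 15 8)(1 5 10 9)(7 12 14)= [3, 5, 2, 6, 16, 10, 4, 12, 0, 1, 9, 15, 14, 13, 7, 8, 11]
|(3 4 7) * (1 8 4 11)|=|(1 8 4 7 3 11)|=6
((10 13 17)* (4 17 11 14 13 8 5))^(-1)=(4 5 8 10 17)(11 13 14)=[0, 1, 2, 3, 5, 8, 6, 7, 10, 9, 17, 13, 12, 14, 11, 15, 16, 4]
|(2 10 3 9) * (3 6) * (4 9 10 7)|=12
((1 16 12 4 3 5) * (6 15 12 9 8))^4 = [0, 6, 2, 9, 16, 8, 3, 7, 4, 12, 10, 11, 1, 13, 14, 5, 15] = (1 6 3 9 12)(4 16 15 5 8)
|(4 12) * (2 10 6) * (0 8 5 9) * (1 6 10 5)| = |(0 8 1 6 2 5 9)(4 12)| = 14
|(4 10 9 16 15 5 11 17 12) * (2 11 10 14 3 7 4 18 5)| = |(2 11 17 12 18 5 10 9 16 15)(3 7 4 14)| = 20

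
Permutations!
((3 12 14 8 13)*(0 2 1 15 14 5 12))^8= [0, 1, 2, 3, 4, 5, 6, 7, 8, 9, 10, 11, 12, 13, 14, 15]= (15)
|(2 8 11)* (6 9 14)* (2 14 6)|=|(2 8 11 14)(6 9)|=4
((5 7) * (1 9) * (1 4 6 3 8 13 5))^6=(1 13 6)(3 9 5)(4 7 8)=[0, 13, 2, 9, 7, 3, 1, 8, 4, 5, 10, 11, 12, 6]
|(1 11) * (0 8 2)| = |(0 8 2)(1 11)| = 6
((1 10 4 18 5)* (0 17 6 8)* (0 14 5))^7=(0 10 14 17 4 5 6 18 1 8)=[10, 8, 2, 3, 5, 6, 18, 7, 0, 9, 14, 11, 12, 13, 17, 15, 16, 4, 1]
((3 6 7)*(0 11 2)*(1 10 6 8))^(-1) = (0 2 11)(1 8 3 7 6 10) = [2, 8, 11, 7, 4, 5, 10, 6, 3, 9, 1, 0]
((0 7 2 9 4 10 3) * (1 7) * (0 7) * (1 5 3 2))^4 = (10)(0 1 7 3 5) = [1, 7, 2, 5, 4, 0, 6, 3, 8, 9, 10]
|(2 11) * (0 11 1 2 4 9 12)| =10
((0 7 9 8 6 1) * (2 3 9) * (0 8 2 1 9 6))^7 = [8, 7, 9, 2, 4, 5, 3, 0, 1, 6] = (0 8 1 7)(2 9 6 3)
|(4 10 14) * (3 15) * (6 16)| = |(3 15)(4 10 14)(6 16)| = 6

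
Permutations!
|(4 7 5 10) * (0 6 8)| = 12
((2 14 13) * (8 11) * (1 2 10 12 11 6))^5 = (1 12 2 11 14 8 13 6 10) = [0, 12, 11, 3, 4, 5, 10, 7, 13, 9, 1, 14, 2, 6, 8]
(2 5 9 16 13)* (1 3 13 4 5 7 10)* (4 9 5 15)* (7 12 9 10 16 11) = [0, 3, 12, 13, 15, 5, 6, 16, 8, 11, 1, 7, 9, 2, 14, 4, 10] = (1 3 13 2 12 9 11 7 16 10)(4 15)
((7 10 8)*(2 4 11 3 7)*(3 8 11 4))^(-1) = (2 8 11 10 7 3) = [0, 1, 8, 2, 4, 5, 6, 3, 11, 9, 7, 10]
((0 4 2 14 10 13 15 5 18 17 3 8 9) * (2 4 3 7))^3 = (0 9 8 3)(2 13 18)(5 7 10)(14 15 17) = [9, 1, 13, 0, 4, 7, 6, 10, 3, 8, 5, 11, 12, 18, 15, 17, 16, 14, 2]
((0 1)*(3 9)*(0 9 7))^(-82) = (0 3 1 7 9) = [3, 7, 2, 1, 4, 5, 6, 9, 8, 0]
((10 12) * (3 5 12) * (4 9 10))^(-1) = [0, 1, 2, 10, 12, 3, 6, 7, 8, 4, 9, 11, 5] = (3 10 9 4 12 5)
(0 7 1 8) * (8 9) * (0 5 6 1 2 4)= (0 7 2 4)(1 9 8 5 6)= [7, 9, 4, 3, 0, 6, 1, 2, 5, 8]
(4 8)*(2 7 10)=(2 7 10)(4 8)=[0, 1, 7, 3, 8, 5, 6, 10, 4, 9, 2]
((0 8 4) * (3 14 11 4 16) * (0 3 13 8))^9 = (16)(3 14 11 4) = [0, 1, 2, 14, 3, 5, 6, 7, 8, 9, 10, 4, 12, 13, 11, 15, 16]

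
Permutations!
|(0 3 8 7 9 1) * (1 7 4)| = 10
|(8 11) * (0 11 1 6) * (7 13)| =10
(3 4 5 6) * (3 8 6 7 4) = (4 5 7)(6 8) = [0, 1, 2, 3, 5, 7, 8, 4, 6]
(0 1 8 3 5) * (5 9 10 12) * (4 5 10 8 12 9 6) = (0 1 12 10 9 8 3 6 4 5) = [1, 12, 2, 6, 5, 0, 4, 7, 3, 8, 9, 11, 10]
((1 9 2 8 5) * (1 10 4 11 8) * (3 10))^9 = (3 11)(4 5)(8 10) = [0, 1, 2, 11, 5, 4, 6, 7, 10, 9, 8, 3]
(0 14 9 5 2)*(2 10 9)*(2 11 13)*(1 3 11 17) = [14, 3, 0, 11, 4, 10, 6, 7, 8, 5, 9, 13, 12, 2, 17, 15, 16, 1] = (0 14 17 1 3 11 13 2)(5 10 9)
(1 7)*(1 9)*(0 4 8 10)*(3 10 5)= [4, 7, 2, 10, 8, 3, 6, 9, 5, 1, 0]= (0 4 8 5 3 10)(1 7 9)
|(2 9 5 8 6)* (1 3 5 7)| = |(1 3 5 8 6 2 9 7)| = 8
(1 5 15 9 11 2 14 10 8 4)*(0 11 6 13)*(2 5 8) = [11, 8, 14, 3, 1, 15, 13, 7, 4, 6, 2, 5, 12, 0, 10, 9] = (0 11 5 15 9 6 13)(1 8 4)(2 14 10)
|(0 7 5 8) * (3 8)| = 5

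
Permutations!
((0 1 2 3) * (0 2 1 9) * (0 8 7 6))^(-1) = (0 6 7 8 9)(2 3) = [6, 1, 3, 2, 4, 5, 7, 8, 9, 0]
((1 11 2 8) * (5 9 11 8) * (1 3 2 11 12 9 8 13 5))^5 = (1 2 3 8 5 13)(9 12) = [0, 2, 3, 8, 4, 13, 6, 7, 5, 12, 10, 11, 9, 1]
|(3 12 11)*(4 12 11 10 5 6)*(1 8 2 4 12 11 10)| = 10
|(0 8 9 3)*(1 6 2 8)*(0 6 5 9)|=|(0 1 5 9 3 6 2 8)|=8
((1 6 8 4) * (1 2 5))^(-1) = (1 5 2 4 8 6) = [0, 5, 4, 3, 8, 2, 1, 7, 6]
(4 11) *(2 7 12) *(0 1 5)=(0 1 5)(2 7 12)(4 11)=[1, 5, 7, 3, 11, 0, 6, 12, 8, 9, 10, 4, 2]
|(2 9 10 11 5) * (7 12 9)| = |(2 7 12 9 10 11 5)| = 7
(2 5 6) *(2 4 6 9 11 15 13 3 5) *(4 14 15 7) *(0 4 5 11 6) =[4, 1, 2, 11, 0, 9, 14, 5, 8, 6, 10, 7, 12, 3, 15, 13] =(0 4)(3 11 7 5 9 6 14 15 13)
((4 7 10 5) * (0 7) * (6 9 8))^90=(10)=[0, 1, 2, 3, 4, 5, 6, 7, 8, 9, 10]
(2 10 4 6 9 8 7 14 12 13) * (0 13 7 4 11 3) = (0 13 2 10 11 3)(4 6 9 8)(7 14 12) = [13, 1, 10, 0, 6, 5, 9, 14, 4, 8, 11, 3, 7, 2, 12]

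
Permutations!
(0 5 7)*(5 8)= (0 8 5 7)= [8, 1, 2, 3, 4, 7, 6, 0, 5]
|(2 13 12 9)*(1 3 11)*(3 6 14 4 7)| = |(1 6 14 4 7 3 11)(2 13 12 9)| = 28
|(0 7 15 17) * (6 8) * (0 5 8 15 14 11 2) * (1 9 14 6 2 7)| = |(0 1 9 14 11 7 6 15 17 5 8 2)| = 12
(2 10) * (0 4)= (0 4)(2 10)= [4, 1, 10, 3, 0, 5, 6, 7, 8, 9, 2]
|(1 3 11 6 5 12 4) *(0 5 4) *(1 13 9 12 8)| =11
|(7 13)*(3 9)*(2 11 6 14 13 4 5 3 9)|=|(2 11 6 14 13 7 4 5 3)|=9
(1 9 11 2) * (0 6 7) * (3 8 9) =(0 6 7)(1 3 8 9 11 2) =[6, 3, 1, 8, 4, 5, 7, 0, 9, 11, 10, 2]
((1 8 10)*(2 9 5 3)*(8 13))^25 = (1 13 8 10)(2 9 5 3) = [0, 13, 9, 2, 4, 3, 6, 7, 10, 5, 1, 11, 12, 8]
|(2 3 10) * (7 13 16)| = 3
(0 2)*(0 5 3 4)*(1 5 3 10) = (0 2 3 4)(1 5 10) = [2, 5, 3, 4, 0, 10, 6, 7, 8, 9, 1]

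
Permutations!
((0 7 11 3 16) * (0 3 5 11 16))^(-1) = [3, 1, 2, 16, 4, 11, 6, 0, 8, 9, 10, 5, 12, 13, 14, 15, 7] = (0 3 16 7)(5 11)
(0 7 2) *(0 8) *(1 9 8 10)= (0 7 2 10 1 9 8)= [7, 9, 10, 3, 4, 5, 6, 2, 0, 8, 1]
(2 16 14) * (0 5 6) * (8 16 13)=(0 5 6)(2 13 8 16 14)=[5, 1, 13, 3, 4, 6, 0, 7, 16, 9, 10, 11, 12, 8, 2, 15, 14]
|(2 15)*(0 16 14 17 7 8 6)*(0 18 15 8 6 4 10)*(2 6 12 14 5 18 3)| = |(0 16 5 18 15 6 3 2 8 4 10)(7 12 14 17)| = 44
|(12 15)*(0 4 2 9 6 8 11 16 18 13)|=|(0 4 2 9 6 8 11 16 18 13)(12 15)|=10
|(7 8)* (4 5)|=2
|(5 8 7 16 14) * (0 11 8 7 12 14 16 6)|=|(16)(0 11 8 12 14 5 7 6)|=8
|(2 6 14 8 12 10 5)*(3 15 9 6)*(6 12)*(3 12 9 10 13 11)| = 24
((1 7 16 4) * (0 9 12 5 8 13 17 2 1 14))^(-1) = (0 14 4 16 7 1 2 17 13 8 5 12 9) = [14, 2, 17, 3, 16, 12, 6, 1, 5, 0, 10, 11, 9, 8, 4, 15, 7, 13]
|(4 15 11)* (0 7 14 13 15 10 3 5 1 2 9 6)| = 14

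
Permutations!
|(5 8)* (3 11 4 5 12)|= 6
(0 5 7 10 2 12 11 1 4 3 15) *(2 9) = (0 5 7 10 9 2 12 11 1 4 3 15) = [5, 4, 12, 15, 3, 7, 6, 10, 8, 2, 9, 1, 11, 13, 14, 0]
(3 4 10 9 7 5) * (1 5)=(1 5 3 4 10 9 7)=[0, 5, 2, 4, 10, 3, 6, 1, 8, 7, 9]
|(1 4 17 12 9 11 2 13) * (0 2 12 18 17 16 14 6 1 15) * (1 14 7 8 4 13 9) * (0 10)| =|(0 2 9 11 12 1 13 15 10)(4 16 7 8)(6 14)(17 18)| =36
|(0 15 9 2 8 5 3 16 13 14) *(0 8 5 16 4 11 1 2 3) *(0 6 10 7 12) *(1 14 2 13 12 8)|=|(0 15 9 3 4 11 14 1 13 2 5 6 10 7 8 16 12)|=17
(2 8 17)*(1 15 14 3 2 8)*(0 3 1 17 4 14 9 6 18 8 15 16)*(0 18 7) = (0 3 2 17 15 9 6 7)(1 16 18 8 4 14) = [3, 16, 17, 2, 14, 5, 7, 0, 4, 6, 10, 11, 12, 13, 1, 9, 18, 15, 8]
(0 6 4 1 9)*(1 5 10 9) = [6, 1, 2, 3, 5, 10, 4, 7, 8, 0, 9] = (0 6 4 5 10 9)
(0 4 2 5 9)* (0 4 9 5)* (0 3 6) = (0 9 4 2 3 6) = [9, 1, 3, 6, 2, 5, 0, 7, 8, 4]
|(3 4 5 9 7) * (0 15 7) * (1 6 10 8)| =|(0 15 7 3 4 5 9)(1 6 10 8)| =28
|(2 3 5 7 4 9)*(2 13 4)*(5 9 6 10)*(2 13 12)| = |(2 3 9 12)(4 6 10 5 7 13)| = 12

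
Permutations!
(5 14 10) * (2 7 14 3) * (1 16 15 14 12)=(1 16 15 14 10 5 3 2 7 12)=[0, 16, 7, 2, 4, 3, 6, 12, 8, 9, 5, 11, 1, 13, 10, 14, 15]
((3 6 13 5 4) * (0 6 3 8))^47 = [8, 1, 2, 3, 5, 13, 0, 7, 4, 9, 10, 11, 12, 6] = (0 8 4 5 13 6)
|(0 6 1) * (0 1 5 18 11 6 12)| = 4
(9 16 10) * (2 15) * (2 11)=(2 15 11)(9 16 10)=[0, 1, 15, 3, 4, 5, 6, 7, 8, 16, 9, 2, 12, 13, 14, 11, 10]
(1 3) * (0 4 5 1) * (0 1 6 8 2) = [4, 3, 0, 1, 5, 6, 8, 7, 2] = (0 4 5 6 8 2)(1 3)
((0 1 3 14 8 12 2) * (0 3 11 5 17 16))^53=(0 16 17 5 11 1)(2 8 3 12 14)=[16, 0, 8, 12, 4, 11, 6, 7, 3, 9, 10, 1, 14, 13, 2, 15, 17, 5]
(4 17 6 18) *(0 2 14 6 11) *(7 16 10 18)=(0 2 14 6 7 16 10 18 4 17 11)=[2, 1, 14, 3, 17, 5, 7, 16, 8, 9, 18, 0, 12, 13, 6, 15, 10, 11, 4]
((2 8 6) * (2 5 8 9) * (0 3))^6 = (9) = [0, 1, 2, 3, 4, 5, 6, 7, 8, 9]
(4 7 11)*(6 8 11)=(4 7 6 8 11)=[0, 1, 2, 3, 7, 5, 8, 6, 11, 9, 10, 4]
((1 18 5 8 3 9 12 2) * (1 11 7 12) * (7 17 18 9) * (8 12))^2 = [0, 1, 17, 8, 4, 2, 6, 3, 7, 9, 10, 18, 11, 13, 14, 15, 16, 5, 12] = (2 17 5)(3 8 7)(11 18 12)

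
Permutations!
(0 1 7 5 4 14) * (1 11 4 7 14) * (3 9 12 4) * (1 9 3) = (0 11 1 14)(4 9 12)(5 7) = [11, 14, 2, 3, 9, 7, 6, 5, 8, 12, 10, 1, 4, 13, 0]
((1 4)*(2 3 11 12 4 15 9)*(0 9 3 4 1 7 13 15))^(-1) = [1, 12, 9, 15, 2, 5, 6, 4, 8, 0, 10, 3, 11, 7, 14, 13] = (0 1 12 11 3 15 13 7 4 2 9)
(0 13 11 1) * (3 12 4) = (0 13 11 1)(3 12 4) = [13, 0, 2, 12, 3, 5, 6, 7, 8, 9, 10, 1, 4, 11]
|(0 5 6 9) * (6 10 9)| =|(0 5 10 9)| =4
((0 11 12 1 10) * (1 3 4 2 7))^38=[12, 0, 1, 2, 7, 5, 6, 10, 8, 9, 11, 3, 4]=(0 12 4 7 10 11 3 2 1)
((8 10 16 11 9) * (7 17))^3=(7 17)(8 11 10 9 16)=[0, 1, 2, 3, 4, 5, 6, 17, 11, 16, 9, 10, 12, 13, 14, 15, 8, 7]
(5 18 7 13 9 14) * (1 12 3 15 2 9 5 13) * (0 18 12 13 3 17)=(0 18 7 1 13 5 12 17)(2 9 14 3 15)=[18, 13, 9, 15, 4, 12, 6, 1, 8, 14, 10, 11, 17, 5, 3, 2, 16, 0, 7]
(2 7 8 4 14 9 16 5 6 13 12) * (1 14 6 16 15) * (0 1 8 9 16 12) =(0 1 14 16 5 12 2 7 9 15 8 4 6 13) =[1, 14, 7, 3, 6, 12, 13, 9, 4, 15, 10, 11, 2, 0, 16, 8, 5]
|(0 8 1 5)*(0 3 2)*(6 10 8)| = 8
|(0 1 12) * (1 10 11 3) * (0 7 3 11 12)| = 6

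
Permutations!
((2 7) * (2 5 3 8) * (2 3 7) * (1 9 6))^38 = (1 6 9) = [0, 6, 2, 3, 4, 5, 9, 7, 8, 1]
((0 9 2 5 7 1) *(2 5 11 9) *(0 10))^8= (11)= [0, 1, 2, 3, 4, 5, 6, 7, 8, 9, 10, 11]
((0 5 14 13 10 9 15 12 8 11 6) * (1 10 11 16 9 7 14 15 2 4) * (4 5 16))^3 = (0 2 12 1 14 6 9 15 4 7 11 16 5 8 10 13) = [2, 14, 12, 3, 7, 8, 9, 11, 10, 15, 13, 16, 1, 0, 6, 4, 5]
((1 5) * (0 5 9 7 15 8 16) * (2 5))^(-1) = (0 16 8 15 7 9 1 5 2) = [16, 5, 0, 3, 4, 2, 6, 9, 15, 1, 10, 11, 12, 13, 14, 7, 8]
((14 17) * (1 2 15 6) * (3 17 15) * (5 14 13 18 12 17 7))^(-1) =[0, 6, 1, 2, 4, 7, 15, 3, 8, 9, 10, 11, 18, 17, 5, 14, 16, 12, 13] =(1 6 15 14 5 7 3 2)(12 18 13 17)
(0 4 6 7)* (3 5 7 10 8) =(0 4 6 10 8 3 5 7) =[4, 1, 2, 5, 6, 7, 10, 0, 3, 9, 8]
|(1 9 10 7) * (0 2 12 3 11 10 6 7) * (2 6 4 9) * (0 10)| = |(0 6 7 1 2 12 3 11)(4 9)| = 8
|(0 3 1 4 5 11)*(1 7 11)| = |(0 3 7 11)(1 4 5)| = 12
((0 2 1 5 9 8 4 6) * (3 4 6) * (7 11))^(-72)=(11)(0 8 5 2 6 9 1)=[8, 0, 6, 3, 4, 2, 9, 7, 5, 1, 10, 11]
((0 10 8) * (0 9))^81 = (0 10 8 9) = [10, 1, 2, 3, 4, 5, 6, 7, 9, 0, 8]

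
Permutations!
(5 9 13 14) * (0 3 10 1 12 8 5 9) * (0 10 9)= (0 3 9 13 14)(1 12 8 5 10)= [3, 12, 2, 9, 4, 10, 6, 7, 5, 13, 1, 11, 8, 14, 0]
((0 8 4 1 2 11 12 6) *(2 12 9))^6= (12)= [0, 1, 2, 3, 4, 5, 6, 7, 8, 9, 10, 11, 12]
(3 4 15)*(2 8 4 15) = (2 8 4)(3 15) = [0, 1, 8, 15, 2, 5, 6, 7, 4, 9, 10, 11, 12, 13, 14, 3]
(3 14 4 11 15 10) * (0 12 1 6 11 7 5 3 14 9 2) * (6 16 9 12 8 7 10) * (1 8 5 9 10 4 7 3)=[5, 16, 0, 12, 4, 1, 11, 9, 3, 2, 14, 15, 8, 13, 7, 6, 10]=(0 5 1 16 10 14 7 9 2)(3 12 8)(6 11 15)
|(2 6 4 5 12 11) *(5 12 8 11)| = 7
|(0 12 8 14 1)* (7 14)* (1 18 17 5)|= 9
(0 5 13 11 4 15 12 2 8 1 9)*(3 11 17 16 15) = (0 5 13 17 16 15 12 2 8 1 9)(3 11 4) = [5, 9, 8, 11, 3, 13, 6, 7, 1, 0, 10, 4, 2, 17, 14, 12, 15, 16]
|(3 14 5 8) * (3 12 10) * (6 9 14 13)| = 9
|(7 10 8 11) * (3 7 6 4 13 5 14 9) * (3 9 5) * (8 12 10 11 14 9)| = |(3 7 11 6 4 13)(5 9 8 14)(10 12)| = 12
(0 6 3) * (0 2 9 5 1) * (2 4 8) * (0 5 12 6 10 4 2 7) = (0 10 4 8 7)(1 5)(2 9 12 6 3) = [10, 5, 9, 2, 8, 1, 3, 0, 7, 12, 4, 11, 6]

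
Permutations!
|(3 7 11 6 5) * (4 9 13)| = 15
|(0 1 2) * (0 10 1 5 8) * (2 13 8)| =7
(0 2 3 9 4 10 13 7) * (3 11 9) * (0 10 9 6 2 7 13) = (13)(0 7 10)(2 11 6)(4 9) = [7, 1, 11, 3, 9, 5, 2, 10, 8, 4, 0, 6, 12, 13]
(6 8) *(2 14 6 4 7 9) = (2 14 6 8 4 7 9) = [0, 1, 14, 3, 7, 5, 8, 9, 4, 2, 10, 11, 12, 13, 6]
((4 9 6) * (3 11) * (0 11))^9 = (11) = [0, 1, 2, 3, 4, 5, 6, 7, 8, 9, 10, 11]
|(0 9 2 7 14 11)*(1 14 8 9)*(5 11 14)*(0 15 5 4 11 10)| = |(0 1 4 11 15 5 10)(2 7 8 9)| = 28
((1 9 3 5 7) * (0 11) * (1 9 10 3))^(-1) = (0 11)(1 9 7 5 3 10) = [11, 9, 2, 10, 4, 3, 6, 5, 8, 7, 1, 0]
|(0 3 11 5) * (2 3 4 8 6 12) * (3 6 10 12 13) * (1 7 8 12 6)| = |(0 4 12 2 1 7 8 10 6 13 3 11 5)| = 13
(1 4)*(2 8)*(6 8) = [0, 4, 6, 3, 1, 5, 8, 7, 2] = (1 4)(2 6 8)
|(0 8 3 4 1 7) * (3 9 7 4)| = |(0 8 9 7)(1 4)| = 4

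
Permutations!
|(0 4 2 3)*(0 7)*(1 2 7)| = 3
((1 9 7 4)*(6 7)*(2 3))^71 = [0, 9, 3, 2, 1, 5, 7, 4, 8, 6] = (1 9 6 7 4)(2 3)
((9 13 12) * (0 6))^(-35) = (0 6)(9 13 12) = [6, 1, 2, 3, 4, 5, 0, 7, 8, 13, 10, 11, 9, 12]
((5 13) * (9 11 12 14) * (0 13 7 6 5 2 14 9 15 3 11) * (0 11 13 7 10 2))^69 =[13, 1, 10, 15, 4, 6, 7, 0, 8, 9, 5, 11, 12, 3, 2, 14] =(0 13 3 15 14 2 10 5 6 7)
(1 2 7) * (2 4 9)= (1 4 9 2 7)= [0, 4, 7, 3, 9, 5, 6, 1, 8, 2]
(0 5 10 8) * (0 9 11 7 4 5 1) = [1, 0, 2, 3, 5, 10, 6, 4, 9, 11, 8, 7] = (0 1)(4 5 10 8 9 11 7)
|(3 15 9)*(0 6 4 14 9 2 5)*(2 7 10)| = |(0 6 4 14 9 3 15 7 10 2 5)| = 11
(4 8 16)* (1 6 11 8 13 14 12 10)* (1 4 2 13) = (1 6 11 8 16 2 13 14 12 10 4) = [0, 6, 13, 3, 1, 5, 11, 7, 16, 9, 4, 8, 10, 14, 12, 15, 2]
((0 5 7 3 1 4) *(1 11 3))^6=(11)(0 5 7 1 4)=[5, 4, 2, 3, 0, 7, 6, 1, 8, 9, 10, 11]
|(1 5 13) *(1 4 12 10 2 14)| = 8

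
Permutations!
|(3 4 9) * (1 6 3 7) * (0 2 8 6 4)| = |(0 2 8 6 3)(1 4 9 7)| = 20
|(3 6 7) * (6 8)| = |(3 8 6 7)| = 4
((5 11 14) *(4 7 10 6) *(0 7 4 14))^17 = (0 6 11 10 5 7 14) = [6, 1, 2, 3, 4, 7, 11, 14, 8, 9, 5, 10, 12, 13, 0]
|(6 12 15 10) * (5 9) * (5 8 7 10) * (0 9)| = 9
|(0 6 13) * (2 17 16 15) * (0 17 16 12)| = 15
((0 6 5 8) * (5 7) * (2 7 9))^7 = (9) = [0, 1, 2, 3, 4, 5, 6, 7, 8, 9]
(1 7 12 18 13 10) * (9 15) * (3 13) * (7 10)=(1 10)(3 13 7 12 18)(9 15)=[0, 10, 2, 13, 4, 5, 6, 12, 8, 15, 1, 11, 18, 7, 14, 9, 16, 17, 3]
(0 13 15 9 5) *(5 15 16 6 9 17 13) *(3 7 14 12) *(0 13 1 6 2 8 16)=(0 5 13)(1 6 9 15 17)(2 8 16)(3 7 14 12)=[5, 6, 8, 7, 4, 13, 9, 14, 16, 15, 10, 11, 3, 0, 12, 17, 2, 1]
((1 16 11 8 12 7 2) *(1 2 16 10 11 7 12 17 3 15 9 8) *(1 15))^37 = (1 8 11 3 9 10 17 15)(7 16) = [0, 8, 2, 9, 4, 5, 6, 16, 11, 10, 17, 3, 12, 13, 14, 1, 7, 15]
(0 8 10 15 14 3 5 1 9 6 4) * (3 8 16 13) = [16, 9, 2, 5, 0, 1, 4, 7, 10, 6, 15, 11, 12, 3, 8, 14, 13] = (0 16 13 3 5 1 9 6 4)(8 10 15 14)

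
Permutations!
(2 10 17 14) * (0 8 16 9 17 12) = (0 8 16 9 17 14 2 10 12) = [8, 1, 10, 3, 4, 5, 6, 7, 16, 17, 12, 11, 0, 13, 2, 15, 9, 14]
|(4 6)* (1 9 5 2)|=|(1 9 5 2)(4 6)|=4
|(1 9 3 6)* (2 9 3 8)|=|(1 3 6)(2 9 8)|=3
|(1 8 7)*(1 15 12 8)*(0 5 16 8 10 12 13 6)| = |(0 5 16 8 7 15 13 6)(10 12)| = 8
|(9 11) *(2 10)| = |(2 10)(9 11)| = 2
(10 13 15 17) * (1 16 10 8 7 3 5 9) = (1 16 10 13 15 17 8 7 3 5 9) = [0, 16, 2, 5, 4, 9, 6, 3, 7, 1, 13, 11, 12, 15, 14, 17, 10, 8]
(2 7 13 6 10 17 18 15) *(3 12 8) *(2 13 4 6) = (2 7 4 6 10 17 18 15 13)(3 12 8) = [0, 1, 7, 12, 6, 5, 10, 4, 3, 9, 17, 11, 8, 2, 14, 13, 16, 18, 15]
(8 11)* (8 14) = [0, 1, 2, 3, 4, 5, 6, 7, 11, 9, 10, 14, 12, 13, 8] = (8 11 14)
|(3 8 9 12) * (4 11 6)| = 12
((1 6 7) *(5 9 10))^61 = (1 6 7)(5 9 10) = [0, 6, 2, 3, 4, 9, 7, 1, 8, 10, 5]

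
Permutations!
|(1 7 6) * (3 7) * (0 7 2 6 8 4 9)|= |(0 7 8 4 9)(1 3 2 6)|= 20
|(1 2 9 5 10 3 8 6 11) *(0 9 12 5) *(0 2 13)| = 12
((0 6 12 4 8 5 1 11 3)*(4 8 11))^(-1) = (0 3 11 4 1 5 8 12 6) = [3, 5, 2, 11, 1, 8, 0, 7, 12, 9, 10, 4, 6]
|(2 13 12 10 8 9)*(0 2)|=|(0 2 13 12 10 8 9)|=7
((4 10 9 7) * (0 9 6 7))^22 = [0, 1, 2, 3, 6, 5, 4, 10, 8, 9, 7] = (4 6)(7 10)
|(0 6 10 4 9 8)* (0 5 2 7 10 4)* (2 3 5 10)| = |(0 6 4 9 8 10)(2 7)(3 5)| = 6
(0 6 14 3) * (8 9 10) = (0 6 14 3)(8 9 10) = [6, 1, 2, 0, 4, 5, 14, 7, 9, 10, 8, 11, 12, 13, 3]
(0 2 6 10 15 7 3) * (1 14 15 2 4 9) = [4, 14, 6, 0, 9, 5, 10, 3, 8, 1, 2, 11, 12, 13, 15, 7] = (0 4 9 1 14 15 7 3)(2 6 10)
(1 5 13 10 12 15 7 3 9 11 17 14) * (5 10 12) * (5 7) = (1 10 7 3 9 11 17 14)(5 13 12 15) = [0, 10, 2, 9, 4, 13, 6, 3, 8, 11, 7, 17, 15, 12, 1, 5, 16, 14]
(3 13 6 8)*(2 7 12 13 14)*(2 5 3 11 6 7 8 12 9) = (2 8 11 6 12 13 7 9)(3 14 5) = [0, 1, 8, 14, 4, 3, 12, 9, 11, 2, 10, 6, 13, 7, 5]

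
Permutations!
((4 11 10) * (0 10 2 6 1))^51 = (0 4 2 1 10 11 6) = [4, 10, 1, 3, 2, 5, 0, 7, 8, 9, 11, 6]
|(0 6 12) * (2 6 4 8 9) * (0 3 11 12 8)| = |(0 4)(2 6 8 9)(3 11 12)| = 12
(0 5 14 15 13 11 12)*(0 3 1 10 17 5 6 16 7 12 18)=(0 6 16 7 12 3 1 10 17 5 14 15 13 11 18)=[6, 10, 2, 1, 4, 14, 16, 12, 8, 9, 17, 18, 3, 11, 15, 13, 7, 5, 0]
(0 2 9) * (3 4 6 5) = [2, 1, 9, 4, 6, 3, 5, 7, 8, 0] = (0 2 9)(3 4 6 5)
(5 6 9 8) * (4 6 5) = [0, 1, 2, 3, 6, 5, 9, 7, 4, 8] = (4 6 9 8)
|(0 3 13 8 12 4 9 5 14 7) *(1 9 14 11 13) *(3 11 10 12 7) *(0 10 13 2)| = |(0 11 2)(1 9 5 13 8 7 10 12 4 14 3)| = 33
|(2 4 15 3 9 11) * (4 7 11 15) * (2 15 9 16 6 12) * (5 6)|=|(2 7 11 15 3 16 5 6 12)|=9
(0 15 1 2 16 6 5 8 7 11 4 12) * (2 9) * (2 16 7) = (0 15 1 9 16 6 5 8 2 7 11 4 12) = [15, 9, 7, 3, 12, 8, 5, 11, 2, 16, 10, 4, 0, 13, 14, 1, 6]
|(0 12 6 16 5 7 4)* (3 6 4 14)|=6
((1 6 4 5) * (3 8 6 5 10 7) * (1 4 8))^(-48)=(10)=[0, 1, 2, 3, 4, 5, 6, 7, 8, 9, 10]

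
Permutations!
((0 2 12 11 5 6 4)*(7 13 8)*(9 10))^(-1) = (0 4 6 5 11 12 2)(7 8 13)(9 10) = [4, 1, 0, 3, 6, 11, 5, 8, 13, 10, 9, 12, 2, 7]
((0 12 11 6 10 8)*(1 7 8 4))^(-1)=(0 8 7 1 4 10 6 11 12)=[8, 4, 2, 3, 10, 5, 11, 1, 7, 9, 6, 12, 0]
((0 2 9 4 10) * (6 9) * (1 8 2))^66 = [8, 2, 9, 3, 0, 5, 4, 7, 6, 10, 1] = (0 8 6 4)(1 2 9 10)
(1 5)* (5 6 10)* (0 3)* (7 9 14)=(0 3)(1 6 10 5)(7 9 14)=[3, 6, 2, 0, 4, 1, 10, 9, 8, 14, 5, 11, 12, 13, 7]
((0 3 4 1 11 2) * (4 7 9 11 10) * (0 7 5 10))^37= (0 3 5 10 4 1)(2 7 9 11)= [3, 0, 7, 5, 1, 10, 6, 9, 8, 11, 4, 2]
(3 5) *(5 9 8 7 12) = [0, 1, 2, 9, 4, 3, 6, 12, 7, 8, 10, 11, 5] = (3 9 8 7 12 5)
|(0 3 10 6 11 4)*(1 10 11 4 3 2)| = 6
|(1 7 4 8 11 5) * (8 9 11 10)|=6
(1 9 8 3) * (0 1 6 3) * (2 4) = (0 1 9 8)(2 4)(3 6) = [1, 9, 4, 6, 2, 5, 3, 7, 0, 8]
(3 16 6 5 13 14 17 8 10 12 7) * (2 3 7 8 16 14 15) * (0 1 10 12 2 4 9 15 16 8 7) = [1, 10, 3, 14, 9, 13, 5, 0, 12, 15, 2, 11, 7, 16, 17, 4, 6, 8] = (0 1 10 2 3 14 17 8 12 7)(4 9 15)(5 13 16 6)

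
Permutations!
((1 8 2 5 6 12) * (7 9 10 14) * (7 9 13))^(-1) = (1 12 6 5 2 8)(7 13)(9 14 10) = [0, 12, 8, 3, 4, 2, 5, 13, 1, 14, 9, 11, 6, 7, 10]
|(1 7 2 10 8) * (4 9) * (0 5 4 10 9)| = |(0 5 4)(1 7 2 9 10 8)| = 6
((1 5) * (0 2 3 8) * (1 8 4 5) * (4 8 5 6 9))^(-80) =(4 6 9) =[0, 1, 2, 3, 6, 5, 9, 7, 8, 4]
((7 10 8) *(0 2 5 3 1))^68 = (0 3 2 1 5)(7 8 10) = [3, 5, 1, 2, 4, 0, 6, 8, 10, 9, 7]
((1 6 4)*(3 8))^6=(8)=[0, 1, 2, 3, 4, 5, 6, 7, 8]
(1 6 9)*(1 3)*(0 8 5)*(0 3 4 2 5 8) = (1 6 9 4 2 5 3) = [0, 6, 5, 1, 2, 3, 9, 7, 8, 4]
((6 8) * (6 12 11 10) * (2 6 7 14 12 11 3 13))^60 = [0, 1, 2, 3, 4, 5, 6, 7, 8, 9, 10, 11, 12, 13, 14] = (14)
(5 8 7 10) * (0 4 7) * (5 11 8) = (0 4 7 10 11 8) = [4, 1, 2, 3, 7, 5, 6, 10, 0, 9, 11, 8]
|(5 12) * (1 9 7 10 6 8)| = 6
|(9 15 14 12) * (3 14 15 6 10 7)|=7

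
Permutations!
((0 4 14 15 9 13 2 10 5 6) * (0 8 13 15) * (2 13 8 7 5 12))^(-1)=[14, 1, 12, 3, 0, 7, 5, 6, 8, 15, 2, 11, 10, 13, 4, 9]=(0 14 4)(2 12 10)(5 7 6)(9 15)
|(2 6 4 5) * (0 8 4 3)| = 7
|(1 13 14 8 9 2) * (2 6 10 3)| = |(1 13 14 8 9 6 10 3 2)| = 9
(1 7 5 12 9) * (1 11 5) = (1 7)(5 12 9 11) = [0, 7, 2, 3, 4, 12, 6, 1, 8, 11, 10, 5, 9]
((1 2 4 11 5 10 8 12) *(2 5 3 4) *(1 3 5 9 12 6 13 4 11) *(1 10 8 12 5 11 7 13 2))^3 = (1 8)(2 5)(3 4)(6 9)(7 10)(12 13) = [0, 8, 5, 4, 3, 2, 9, 10, 1, 6, 7, 11, 13, 12]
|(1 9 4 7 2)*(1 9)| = |(2 9 4 7)| = 4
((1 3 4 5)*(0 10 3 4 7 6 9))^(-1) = (0 9 6 7 3 10)(1 5 4) = [9, 5, 2, 10, 1, 4, 7, 3, 8, 6, 0]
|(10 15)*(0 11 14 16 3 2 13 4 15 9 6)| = 12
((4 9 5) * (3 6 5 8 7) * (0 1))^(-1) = (0 1)(3 7 8 9 4 5 6) = [1, 0, 2, 7, 5, 6, 3, 8, 9, 4]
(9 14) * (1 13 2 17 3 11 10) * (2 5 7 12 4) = [0, 13, 17, 11, 2, 7, 6, 12, 8, 14, 1, 10, 4, 5, 9, 15, 16, 3] = (1 13 5 7 12 4 2 17 3 11 10)(9 14)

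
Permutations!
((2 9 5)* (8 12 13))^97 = (2 9 5)(8 12 13) = [0, 1, 9, 3, 4, 2, 6, 7, 12, 5, 10, 11, 13, 8]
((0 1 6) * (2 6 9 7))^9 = (0 7)(1 2)(6 9) = [7, 2, 1, 3, 4, 5, 9, 0, 8, 6]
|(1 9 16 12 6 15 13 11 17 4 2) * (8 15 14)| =|(1 9 16 12 6 14 8 15 13 11 17 4 2)| =13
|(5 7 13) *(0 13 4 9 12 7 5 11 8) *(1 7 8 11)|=8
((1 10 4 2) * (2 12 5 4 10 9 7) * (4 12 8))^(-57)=(1 2 7 9)(4 8)(5 12)=[0, 2, 7, 3, 8, 12, 6, 9, 4, 1, 10, 11, 5]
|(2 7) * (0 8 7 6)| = 5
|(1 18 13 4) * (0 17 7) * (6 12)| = |(0 17 7)(1 18 13 4)(6 12)| = 12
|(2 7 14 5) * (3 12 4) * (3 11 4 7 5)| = 4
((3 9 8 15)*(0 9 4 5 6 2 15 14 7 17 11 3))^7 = [3, 1, 17, 9, 8, 14, 7, 2, 5, 4, 10, 0, 12, 13, 6, 11, 16, 15] = (0 3 9 4 8 5 14 6 7 2 17 15 11)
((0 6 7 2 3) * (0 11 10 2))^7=(0 6 7)(2 10 11 3)=[6, 1, 10, 2, 4, 5, 7, 0, 8, 9, 11, 3]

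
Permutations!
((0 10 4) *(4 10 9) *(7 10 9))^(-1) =(0 4 9 10 7) =[4, 1, 2, 3, 9, 5, 6, 0, 8, 10, 7]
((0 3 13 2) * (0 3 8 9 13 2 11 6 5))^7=(13)(2 3)=[0, 1, 3, 2, 4, 5, 6, 7, 8, 9, 10, 11, 12, 13]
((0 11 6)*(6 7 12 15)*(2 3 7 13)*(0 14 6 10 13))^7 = (15)(0 11)(6 14) = [11, 1, 2, 3, 4, 5, 14, 7, 8, 9, 10, 0, 12, 13, 6, 15]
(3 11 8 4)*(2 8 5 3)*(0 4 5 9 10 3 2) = (0 4)(2 8 5)(3 11 9 10) = [4, 1, 8, 11, 0, 2, 6, 7, 5, 10, 3, 9]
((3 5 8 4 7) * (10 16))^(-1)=(3 7 4 8 5)(10 16)=[0, 1, 2, 7, 8, 3, 6, 4, 5, 9, 16, 11, 12, 13, 14, 15, 10]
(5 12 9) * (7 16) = (5 12 9)(7 16) = [0, 1, 2, 3, 4, 12, 6, 16, 8, 5, 10, 11, 9, 13, 14, 15, 7]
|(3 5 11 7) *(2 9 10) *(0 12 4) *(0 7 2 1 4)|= 18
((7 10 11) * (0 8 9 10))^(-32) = (0 11 9)(7 10 8) = [11, 1, 2, 3, 4, 5, 6, 10, 7, 0, 8, 9]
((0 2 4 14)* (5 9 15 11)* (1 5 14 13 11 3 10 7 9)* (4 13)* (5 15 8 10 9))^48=(15)(0 11 2 14 13)=[11, 1, 14, 3, 4, 5, 6, 7, 8, 9, 10, 2, 12, 0, 13, 15]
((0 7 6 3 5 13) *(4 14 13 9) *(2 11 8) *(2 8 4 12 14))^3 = [3, 1, 2, 12, 4, 14, 9, 5, 8, 13, 10, 11, 0, 6, 7] = (0 3 12)(5 14 7)(6 9 13)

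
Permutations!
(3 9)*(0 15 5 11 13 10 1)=[15, 0, 2, 9, 4, 11, 6, 7, 8, 3, 1, 13, 12, 10, 14, 5]=(0 15 5 11 13 10 1)(3 9)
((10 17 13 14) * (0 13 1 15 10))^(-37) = (0 14 13)(1 17 10 15) = [14, 17, 2, 3, 4, 5, 6, 7, 8, 9, 15, 11, 12, 0, 13, 1, 16, 10]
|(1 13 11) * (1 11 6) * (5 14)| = |(1 13 6)(5 14)| = 6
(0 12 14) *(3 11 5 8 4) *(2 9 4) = (0 12 14)(2 9 4 3 11 5 8) = [12, 1, 9, 11, 3, 8, 6, 7, 2, 4, 10, 5, 14, 13, 0]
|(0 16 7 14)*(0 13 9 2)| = |(0 16 7 14 13 9 2)| = 7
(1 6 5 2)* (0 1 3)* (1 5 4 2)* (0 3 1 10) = (0 5 10)(1 6 4 2) = [5, 6, 1, 3, 2, 10, 4, 7, 8, 9, 0]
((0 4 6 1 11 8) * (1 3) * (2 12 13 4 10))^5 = (0 4 8 13 11 12 1 2 3 10 6) = [4, 2, 3, 10, 8, 5, 0, 7, 13, 9, 6, 12, 1, 11]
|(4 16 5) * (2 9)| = |(2 9)(4 16 5)| = 6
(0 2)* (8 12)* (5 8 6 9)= (0 2)(5 8 12 6 9)= [2, 1, 0, 3, 4, 8, 9, 7, 12, 5, 10, 11, 6]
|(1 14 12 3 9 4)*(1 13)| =|(1 14 12 3 9 4 13)| =7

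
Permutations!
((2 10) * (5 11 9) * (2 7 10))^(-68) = (5 11 9) = [0, 1, 2, 3, 4, 11, 6, 7, 8, 5, 10, 9]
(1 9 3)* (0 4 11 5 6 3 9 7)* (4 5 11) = (11)(0 5 6 3 1 7) = [5, 7, 2, 1, 4, 6, 3, 0, 8, 9, 10, 11]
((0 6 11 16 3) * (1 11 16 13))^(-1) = (0 3 16 6)(1 13 11) = [3, 13, 2, 16, 4, 5, 0, 7, 8, 9, 10, 1, 12, 11, 14, 15, 6]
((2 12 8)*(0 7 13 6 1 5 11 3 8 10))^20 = (0 8 1)(2 5 7)(3 6 10)(11 13 12) = [8, 0, 5, 6, 4, 7, 10, 2, 1, 9, 3, 13, 11, 12]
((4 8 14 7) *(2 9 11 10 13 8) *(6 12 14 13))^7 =[0, 1, 7, 3, 14, 5, 11, 12, 13, 4, 9, 2, 10, 8, 6] =(2 7 12 10 9 4 14 6 11)(8 13)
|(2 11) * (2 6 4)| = 4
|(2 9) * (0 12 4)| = |(0 12 4)(2 9)| = 6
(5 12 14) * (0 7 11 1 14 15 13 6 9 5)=(0 7 11 1 14)(5 12 15 13 6 9)=[7, 14, 2, 3, 4, 12, 9, 11, 8, 5, 10, 1, 15, 6, 0, 13]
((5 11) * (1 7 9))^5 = (1 9 7)(5 11) = [0, 9, 2, 3, 4, 11, 6, 1, 8, 7, 10, 5]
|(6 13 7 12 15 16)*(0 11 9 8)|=12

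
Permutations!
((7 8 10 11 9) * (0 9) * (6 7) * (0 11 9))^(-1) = (11)(6 9 10 8 7) = [0, 1, 2, 3, 4, 5, 9, 6, 7, 10, 8, 11]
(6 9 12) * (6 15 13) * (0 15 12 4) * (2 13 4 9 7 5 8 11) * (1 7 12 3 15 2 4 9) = (0 2 13 6 12 3 15 9 1 7 5 8 11 4) = [2, 7, 13, 15, 0, 8, 12, 5, 11, 1, 10, 4, 3, 6, 14, 9]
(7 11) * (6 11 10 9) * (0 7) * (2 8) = [7, 1, 8, 3, 4, 5, 11, 10, 2, 6, 9, 0] = (0 7 10 9 6 11)(2 8)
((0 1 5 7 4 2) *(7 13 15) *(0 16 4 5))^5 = (0 1)(2 4 16)(5 13 15 7) = [1, 0, 4, 3, 16, 13, 6, 5, 8, 9, 10, 11, 12, 15, 14, 7, 2]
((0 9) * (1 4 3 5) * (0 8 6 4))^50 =[8, 9, 2, 1, 5, 0, 3, 7, 4, 6] =(0 8 4 5)(1 9 6 3)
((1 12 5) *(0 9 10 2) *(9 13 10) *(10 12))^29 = (0 13 12 5 1 10 2) = [13, 10, 0, 3, 4, 1, 6, 7, 8, 9, 2, 11, 5, 12]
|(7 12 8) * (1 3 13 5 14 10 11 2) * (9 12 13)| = 12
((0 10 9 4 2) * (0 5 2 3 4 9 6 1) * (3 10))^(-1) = (0 1 6 10 4 3)(2 5) = [1, 6, 5, 0, 3, 2, 10, 7, 8, 9, 4]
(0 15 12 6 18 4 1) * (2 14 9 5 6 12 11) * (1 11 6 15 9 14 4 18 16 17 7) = (18)(0 9 5 15 6 16 17 7 1)(2 4 11) = [9, 0, 4, 3, 11, 15, 16, 1, 8, 5, 10, 2, 12, 13, 14, 6, 17, 7, 18]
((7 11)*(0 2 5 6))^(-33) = (0 6 5 2)(7 11) = [6, 1, 0, 3, 4, 2, 5, 11, 8, 9, 10, 7]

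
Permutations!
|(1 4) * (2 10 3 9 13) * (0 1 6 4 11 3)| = 8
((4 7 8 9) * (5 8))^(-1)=(4 9 8 5 7)=[0, 1, 2, 3, 9, 7, 6, 4, 5, 8]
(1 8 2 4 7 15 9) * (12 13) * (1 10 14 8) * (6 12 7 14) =(2 4 14 8)(6 12 13 7 15 9 10) =[0, 1, 4, 3, 14, 5, 12, 15, 2, 10, 6, 11, 13, 7, 8, 9]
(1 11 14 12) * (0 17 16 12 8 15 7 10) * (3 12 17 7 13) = (0 7 10)(1 11 14 8 15 13 3 12)(16 17) = [7, 11, 2, 12, 4, 5, 6, 10, 15, 9, 0, 14, 1, 3, 8, 13, 17, 16]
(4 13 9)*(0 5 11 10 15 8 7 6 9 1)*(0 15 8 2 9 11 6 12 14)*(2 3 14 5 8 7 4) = (0 8 4 13 1 15 3 14)(2 9)(5 6 11 10 7 12) = [8, 15, 9, 14, 13, 6, 11, 12, 4, 2, 7, 10, 5, 1, 0, 3]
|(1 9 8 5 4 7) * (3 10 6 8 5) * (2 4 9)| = 4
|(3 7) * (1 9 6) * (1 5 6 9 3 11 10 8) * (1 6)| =8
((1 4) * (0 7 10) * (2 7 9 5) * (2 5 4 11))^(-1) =(0 10 7 2 11 1 4 9) =[10, 4, 11, 3, 9, 5, 6, 2, 8, 0, 7, 1]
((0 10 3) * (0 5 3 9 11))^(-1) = (0 11 9 10)(3 5) = [11, 1, 2, 5, 4, 3, 6, 7, 8, 10, 0, 9]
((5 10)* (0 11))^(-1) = [11, 1, 2, 3, 4, 10, 6, 7, 8, 9, 5, 0] = (0 11)(5 10)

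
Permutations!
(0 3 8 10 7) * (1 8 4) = (0 3 4 1 8 10 7) = [3, 8, 2, 4, 1, 5, 6, 0, 10, 9, 7]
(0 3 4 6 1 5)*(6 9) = (0 3 4 9 6 1 5) = [3, 5, 2, 4, 9, 0, 1, 7, 8, 6]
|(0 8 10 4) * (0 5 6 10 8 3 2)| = 12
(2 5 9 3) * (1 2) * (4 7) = (1 2 5 9 3)(4 7) = [0, 2, 5, 1, 7, 9, 6, 4, 8, 3]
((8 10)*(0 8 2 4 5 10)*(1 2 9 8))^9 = [1, 2, 4, 3, 5, 10, 6, 7, 0, 8, 9] = (0 1 2 4 5 10 9 8)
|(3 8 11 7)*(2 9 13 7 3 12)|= 15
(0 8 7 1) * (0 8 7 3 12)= [7, 8, 2, 12, 4, 5, 6, 1, 3, 9, 10, 11, 0]= (0 7 1 8 3 12)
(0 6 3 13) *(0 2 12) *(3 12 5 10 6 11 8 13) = (0 11 8 13 2 5 10 6 12) = [11, 1, 5, 3, 4, 10, 12, 7, 13, 9, 6, 8, 0, 2]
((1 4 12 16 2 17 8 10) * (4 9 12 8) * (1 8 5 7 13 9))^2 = (2 4 7 9 16 17 5 13 12) = [0, 1, 4, 3, 7, 13, 6, 9, 8, 16, 10, 11, 2, 12, 14, 15, 17, 5]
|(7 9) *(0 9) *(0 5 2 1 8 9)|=|(1 8 9 7 5 2)|=6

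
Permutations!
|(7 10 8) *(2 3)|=|(2 3)(7 10 8)|=6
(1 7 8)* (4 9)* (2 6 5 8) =[0, 7, 6, 3, 9, 8, 5, 2, 1, 4] =(1 7 2 6 5 8)(4 9)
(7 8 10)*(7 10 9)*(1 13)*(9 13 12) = [0, 12, 2, 3, 4, 5, 6, 8, 13, 7, 10, 11, 9, 1] = (1 12 9 7 8 13)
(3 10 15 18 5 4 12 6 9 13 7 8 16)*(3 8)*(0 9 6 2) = (0 9 13 7 3 10 15 18 5 4 12 2)(8 16) = [9, 1, 0, 10, 12, 4, 6, 3, 16, 13, 15, 11, 2, 7, 14, 18, 8, 17, 5]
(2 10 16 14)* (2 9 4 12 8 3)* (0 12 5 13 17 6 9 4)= (0 12 8 3 2 10 16 14 4 5 13 17 6 9)= [12, 1, 10, 2, 5, 13, 9, 7, 3, 0, 16, 11, 8, 17, 4, 15, 14, 6]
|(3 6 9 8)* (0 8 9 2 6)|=|(9)(0 8 3)(2 6)|=6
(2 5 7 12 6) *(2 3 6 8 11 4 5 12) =[0, 1, 12, 6, 5, 7, 3, 2, 11, 9, 10, 4, 8] =(2 12 8 11 4 5 7)(3 6)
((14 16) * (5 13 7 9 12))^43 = [0, 1, 2, 3, 4, 9, 6, 5, 8, 13, 10, 11, 7, 12, 16, 15, 14] = (5 9 13 12 7)(14 16)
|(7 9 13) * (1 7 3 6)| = |(1 7 9 13 3 6)| = 6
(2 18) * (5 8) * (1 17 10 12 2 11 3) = (1 17 10 12 2 18 11 3)(5 8) = [0, 17, 18, 1, 4, 8, 6, 7, 5, 9, 12, 3, 2, 13, 14, 15, 16, 10, 11]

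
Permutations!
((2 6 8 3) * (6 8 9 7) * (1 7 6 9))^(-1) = (1 6 9 7)(2 3 8) = [0, 6, 3, 8, 4, 5, 9, 1, 2, 7]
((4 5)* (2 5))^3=(5)=[0, 1, 2, 3, 4, 5]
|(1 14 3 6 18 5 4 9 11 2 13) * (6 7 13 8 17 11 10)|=|(1 14 3 7 13)(2 8 17 11)(4 9 10 6 18 5)|=60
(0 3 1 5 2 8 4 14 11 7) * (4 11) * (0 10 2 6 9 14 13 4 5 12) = (0 3 1 12)(2 8 11 7 10)(4 13)(5 6 9 14) = [3, 12, 8, 1, 13, 6, 9, 10, 11, 14, 2, 7, 0, 4, 5]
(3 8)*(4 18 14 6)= (3 8)(4 18 14 6)= [0, 1, 2, 8, 18, 5, 4, 7, 3, 9, 10, 11, 12, 13, 6, 15, 16, 17, 14]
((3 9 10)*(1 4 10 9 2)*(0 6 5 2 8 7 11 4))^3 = (0 2 6 1 5)(3 11)(4 8)(7 10) = [2, 5, 6, 11, 8, 0, 1, 10, 4, 9, 7, 3]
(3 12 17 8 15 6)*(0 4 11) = (0 4 11)(3 12 17 8 15 6) = [4, 1, 2, 12, 11, 5, 3, 7, 15, 9, 10, 0, 17, 13, 14, 6, 16, 8]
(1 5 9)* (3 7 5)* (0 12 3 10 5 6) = (0 12 3 7 6)(1 10 5 9) = [12, 10, 2, 7, 4, 9, 0, 6, 8, 1, 5, 11, 3]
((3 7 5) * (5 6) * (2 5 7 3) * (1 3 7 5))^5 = [0, 2, 5, 1, 4, 6, 7, 3] = (1 2 5 6 7 3)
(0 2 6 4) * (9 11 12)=(0 2 6 4)(9 11 12)=[2, 1, 6, 3, 0, 5, 4, 7, 8, 11, 10, 12, 9]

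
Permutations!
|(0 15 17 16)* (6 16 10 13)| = |(0 15 17 10 13 6 16)| = 7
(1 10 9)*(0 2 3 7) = [2, 10, 3, 7, 4, 5, 6, 0, 8, 1, 9] = (0 2 3 7)(1 10 9)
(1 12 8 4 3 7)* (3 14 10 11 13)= [0, 12, 2, 7, 14, 5, 6, 1, 4, 9, 11, 13, 8, 3, 10]= (1 12 8 4 14 10 11 13 3 7)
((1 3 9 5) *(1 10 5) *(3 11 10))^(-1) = (1 9 3 5 10 11) = [0, 9, 2, 5, 4, 10, 6, 7, 8, 3, 11, 1]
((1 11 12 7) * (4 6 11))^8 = [0, 6, 2, 3, 11, 5, 12, 4, 8, 9, 10, 7, 1] = (1 6 12)(4 11 7)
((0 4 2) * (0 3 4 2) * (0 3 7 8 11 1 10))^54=(0 1 8 2 10 11 7)=[1, 8, 10, 3, 4, 5, 6, 0, 2, 9, 11, 7]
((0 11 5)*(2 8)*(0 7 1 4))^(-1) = (0 4 1 7 5 11)(2 8) = [4, 7, 8, 3, 1, 11, 6, 5, 2, 9, 10, 0]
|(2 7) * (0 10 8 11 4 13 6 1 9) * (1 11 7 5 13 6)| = |(0 10 8 7 2 5 13 1 9)(4 6 11)| = 9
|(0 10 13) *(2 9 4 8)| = 12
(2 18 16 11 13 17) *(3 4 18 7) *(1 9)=(1 9)(2 7 3 4 18 16 11 13 17)=[0, 9, 7, 4, 18, 5, 6, 3, 8, 1, 10, 13, 12, 17, 14, 15, 11, 2, 16]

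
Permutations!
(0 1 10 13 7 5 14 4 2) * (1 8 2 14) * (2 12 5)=(0 8 12 5 1 10 13 7 2)(4 14)=[8, 10, 0, 3, 14, 1, 6, 2, 12, 9, 13, 11, 5, 7, 4]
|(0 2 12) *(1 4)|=|(0 2 12)(1 4)|=6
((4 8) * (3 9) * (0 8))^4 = (9)(0 8 4) = [8, 1, 2, 3, 0, 5, 6, 7, 4, 9]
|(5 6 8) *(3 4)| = 6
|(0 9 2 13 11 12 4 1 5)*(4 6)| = 10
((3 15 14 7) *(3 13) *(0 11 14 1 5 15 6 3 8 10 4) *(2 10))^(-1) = (0 4 10 2 8 13 7 14 11)(1 15 5)(3 6) = [4, 15, 8, 6, 10, 1, 3, 14, 13, 9, 2, 0, 12, 7, 11, 5]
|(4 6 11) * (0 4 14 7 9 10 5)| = |(0 4 6 11 14 7 9 10 5)| = 9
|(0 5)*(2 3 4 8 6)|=|(0 5)(2 3 4 8 6)|=10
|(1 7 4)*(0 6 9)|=|(0 6 9)(1 7 4)|=3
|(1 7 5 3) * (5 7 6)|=4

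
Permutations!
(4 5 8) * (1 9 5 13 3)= [0, 9, 2, 1, 13, 8, 6, 7, 4, 5, 10, 11, 12, 3]= (1 9 5 8 4 13 3)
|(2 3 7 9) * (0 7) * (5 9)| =|(0 7 5 9 2 3)| =6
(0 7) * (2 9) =(0 7)(2 9) =[7, 1, 9, 3, 4, 5, 6, 0, 8, 2]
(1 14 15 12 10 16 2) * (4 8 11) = [0, 14, 1, 3, 8, 5, 6, 7, 11, 9, 16, 4, 10, 13, 15, 12, 2] = (1 14 15 12 10 16 2)(4 8 11)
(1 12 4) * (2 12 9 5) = (1 9 5 2 12 4) = [0, 9, 12, 3, 1, 2, 6, 7, 8, 5, 10, 11, 4]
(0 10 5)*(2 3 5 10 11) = (0 11 2 3 5) = [11, 1, 3, 5, 4, 0, 6, 7, 8, 9, 10, 2]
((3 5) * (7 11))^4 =(11) =[0, 1, 2, 3, 4, 5, 6, 7, 8, 9, 10, 11]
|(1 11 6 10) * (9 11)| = |(1 9 11 6 10)| = 5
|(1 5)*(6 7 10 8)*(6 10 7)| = 2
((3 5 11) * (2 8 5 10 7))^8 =(2 8 5 11 3 10 7) =[0, 1, 8, 10, 4, 11, 6, 2, 5, 9, 7, 3]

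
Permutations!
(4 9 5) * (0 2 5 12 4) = [2, 1, 5, 3, 9, 0, 6, 7, 8, 12, 10, 11, 4] = (0 2 5)(4 9 12)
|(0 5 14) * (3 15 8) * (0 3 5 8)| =6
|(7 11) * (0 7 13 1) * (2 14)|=|(0 7 11 13 1)(2 14)|=10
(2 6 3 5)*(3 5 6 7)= (2 7 3 6 5)= [0, 1, 7, 6, 4, 2, 5, 3]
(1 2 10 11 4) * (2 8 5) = (1 8 5 2 10 11 4) = [0, 8, 10, 3, 1, 2, 6, 7, 5, 9, 11, 4]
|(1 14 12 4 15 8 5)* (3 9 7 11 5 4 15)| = |(1 14 12 15 8 4 3 9 7 11 5)| = 11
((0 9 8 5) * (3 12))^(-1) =(0 5 8 9)(3 12) =[5, 1, 2, 12, 4, 8, 6, 7, 9, 0, 10, 11, 3]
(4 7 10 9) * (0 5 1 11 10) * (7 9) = (0 5 1 11 10 7)(4 9) = [5, 11, 2, 3, 9, 1, 6, 0, 8, 4, 7, 10]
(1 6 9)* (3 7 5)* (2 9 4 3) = (1 6 4 3 7 5 2 9) = [0, 6, 9, 7, 3, 2, 4, 5, 8, 1]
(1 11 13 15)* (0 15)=[15, 11, 2, 3, 4, 5, 6, 7, 8, 9, 10, 13, 12, 0, 14, 1]=(0 15 1 11 13)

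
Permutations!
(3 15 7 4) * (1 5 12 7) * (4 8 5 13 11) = (1 13 11 4 3 15)(5 12 7 8) = [0, 13, 2, 15, 3, 12, 6, 8, 5, 9, 10, 4, 7, 11, 14, 1]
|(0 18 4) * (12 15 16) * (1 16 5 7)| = |(0 18 4)(1 16 12 15 5 7)| = 6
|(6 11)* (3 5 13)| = 6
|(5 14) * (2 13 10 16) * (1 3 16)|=6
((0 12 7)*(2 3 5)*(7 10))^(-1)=[7, 1, 5, 2, 4, 3, 6, 10, 8, 9, 12, 11, 0]=(0 7 10 12)(2 5 3)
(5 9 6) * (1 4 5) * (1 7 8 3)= [0, 4, 2, 1, 5, 9, 7, 8, 3, 6]= (1 4 5 9 6 7 8 3)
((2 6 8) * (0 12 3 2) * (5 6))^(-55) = (0 12 3 2 5 6 8) = [12, 1, 5, 2, 4, 6, 8, 7, 0, 9, 10, 11, 3]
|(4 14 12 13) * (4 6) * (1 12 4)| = |(1 12 13 6)(4 14)| = 4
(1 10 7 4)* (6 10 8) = (1 8 6 10 7 4) = [0, 8, 2, 3, 1, 5, 10, 4, 6, 9, 7]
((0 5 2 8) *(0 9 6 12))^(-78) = (0 12 6 9 8 2 5) = [12, 1, 5, 3, 4, 0, 9, 7, 2, 8, 10, 11, 6]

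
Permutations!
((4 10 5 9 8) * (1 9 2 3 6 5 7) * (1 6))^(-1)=(1 3 2 5 6 7 10 4 8 9)=[0, 3, 5, 2, 8, 6, 7, 10, 9, 1, 4]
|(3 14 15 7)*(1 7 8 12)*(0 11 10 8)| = 10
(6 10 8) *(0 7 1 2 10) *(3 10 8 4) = [7, 2, 8, 10, 3, 5, 0, 1, 6, 9, 4] = (0 7 1 2 8 6)(3 10 4)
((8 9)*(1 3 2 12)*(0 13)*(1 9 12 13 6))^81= (0 3)(1 13)(2 6)= [3, 13, 6, 0, 4, 5, 2, 7, 8, 9, 10, 11, 12, 1]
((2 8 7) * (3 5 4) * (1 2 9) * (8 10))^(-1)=(1 9 7 8 10 2)(3 4 5)=[0, 9, 1, 4, 5, 3, 6, 8, 10, 7, 2]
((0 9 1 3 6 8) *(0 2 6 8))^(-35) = [0, 1, 2, 3, 4, 5, 6, 7, 8, 9] = (9)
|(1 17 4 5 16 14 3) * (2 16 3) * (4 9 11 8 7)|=|(1 17 9 11 8 7 4 5 3)(2 16 14)|=9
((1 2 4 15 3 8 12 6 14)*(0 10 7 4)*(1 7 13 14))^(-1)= (0 2 1 6 12 8 3 15 4 7 14 13 10)= [2, 6, 1, 15, 7, 5, 12, 14, 3, 9, 0, 11, 8, 10, 13, 4]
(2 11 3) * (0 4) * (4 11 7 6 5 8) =(0 11 3 2 7 6 5 8 4) =[11, 1, 7, 2, 0, 8, 5, 6, 4, 9, 10, 3]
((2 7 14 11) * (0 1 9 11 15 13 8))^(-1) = (0 8 13 15 14 7 2 11 9 1) = [8, 0, 11, 3, 4, 5, 6, 2, 13, 1, 10, 9, 12, 15, 7, 14]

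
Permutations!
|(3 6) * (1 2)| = |(1 2)(3 6)| = 2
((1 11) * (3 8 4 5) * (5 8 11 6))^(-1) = [0, 11, 2, 5, 8, 6, 1, 7, 4, 9, 10, 3] = (1 11 3 5 6)(4 8)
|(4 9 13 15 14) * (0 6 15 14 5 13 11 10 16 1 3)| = |(0 6 15 5 13 14 4 9 11 10 16 1 3)| = 13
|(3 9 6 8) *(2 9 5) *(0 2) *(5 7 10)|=9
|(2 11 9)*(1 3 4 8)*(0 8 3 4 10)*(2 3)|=9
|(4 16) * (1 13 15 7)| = |(1 13 15 7)(4 16)| = 4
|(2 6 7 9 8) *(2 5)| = |(2 6 7 9 8 5)| = 6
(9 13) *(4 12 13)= (4 12 13 9)= [0, 1, 2, 3, 12, 5, 6, 7, 8, 4, 10, 11, 13, 9]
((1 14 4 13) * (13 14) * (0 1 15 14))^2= [13, 15, 2, 3, 1, 5, 6, 7, 8, 9, 10, 11, 12, 14, 0, 4]= (0 13 14)(1 15 4)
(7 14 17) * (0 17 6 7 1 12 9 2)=(0 17 1 12 9 2)(6 7 14)=[17, 12, 0, 3, 4, 5, 7, 14, 8, 2, 10, 11, 9, 13, 6, 15, 16, 1]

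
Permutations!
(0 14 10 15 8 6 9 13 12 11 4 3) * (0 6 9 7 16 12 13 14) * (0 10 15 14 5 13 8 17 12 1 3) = [10, 3, 2, 6, 0, 13, 7, 16, 9, 5, 14, 4, 11, 8, 15, 17, 1, 12] = (0 10 14 15 17 12 11 4)(1 3 6 7 16)(5 13 8 9)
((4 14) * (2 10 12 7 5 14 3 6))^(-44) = [0, 1, 10, 6, 3, 14, 2, 5, 8, 9, 12, 11, 7, 13, 4] = (2 10 12 7 5 14 4 3 6)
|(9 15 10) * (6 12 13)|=|(6 12 13)(9 15 10)|=3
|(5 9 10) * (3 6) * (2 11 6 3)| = 3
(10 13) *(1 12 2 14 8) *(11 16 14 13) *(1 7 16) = [0, 12, 13, 3, 4, 5, 6, 16, 7, 9, 11, 1, 2, 10, 8, 15, 14] = (1 12 2 13 10 11)(7 16 14 8)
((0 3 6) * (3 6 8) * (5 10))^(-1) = (0 6)(3 8)(5 10) = [6, 1, 2, 8, 4, 10, 0, 7, 3, 9, 5]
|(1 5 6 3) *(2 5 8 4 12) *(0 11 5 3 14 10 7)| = 42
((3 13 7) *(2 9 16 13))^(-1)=(2 3 7 13 16 9)=[0, 1, 3, 7, 4, 5, 6, 13, 8, 2, 10, 11, 12, 16, 14, 15, 9]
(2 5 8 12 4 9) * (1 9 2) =[0, 9, 5, 3, 2, 8, 6, 7, 12, 1, 10, 11, 4] =(1 9)(2 5 8 12 4)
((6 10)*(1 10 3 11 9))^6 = [0, 1, 2, 3, 4, 5, 6, 7, 8, 9, 10, 11] = (11)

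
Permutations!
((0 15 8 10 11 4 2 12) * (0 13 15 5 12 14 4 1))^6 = (0 10 13)(1 8 12)(5 11 15) = [10, 8, 2, 3, 4, 11, 6, 7, 12, 9, 13, 15, 1, 0, 14, 5]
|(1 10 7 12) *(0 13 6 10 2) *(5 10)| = 9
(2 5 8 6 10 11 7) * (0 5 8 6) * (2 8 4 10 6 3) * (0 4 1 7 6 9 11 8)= (0 5 3 2 1 7)(4 10 8)(6 9 11)= [5, 7, 1, 2, 10, 3, 9, 0, 4, 11, 8, 6]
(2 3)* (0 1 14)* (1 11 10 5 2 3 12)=(0 11 10 5 2 12 1 14)=[11, 14, 12, 3, 4, 2, 6, 7, 8, 9, 5, 10, 1, 13, 0]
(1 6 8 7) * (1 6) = (6 8 7) = [0, 1, 2, 3, 4, 5, 8, 6, 7]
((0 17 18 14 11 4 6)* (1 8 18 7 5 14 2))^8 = (18) = [0, 1, 2, 3, 4, 5, 6, 7, 8, 9, 10, 11, 12, 13, 14, 15, 16, 17, 18]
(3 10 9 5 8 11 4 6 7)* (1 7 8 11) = [0, 7, 2, 10, 6, 11, 8, 3, 1, 5, 9, 4] = (1 7 3 10 9 5 11 4 6 8)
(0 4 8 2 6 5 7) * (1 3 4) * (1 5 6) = [5, 3, 1, 4, 8, 7, 6, 0, 2] = (0 5 7)(1 3 4 8 2)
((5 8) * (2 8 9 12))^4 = (2 12 9 5 8) = [0, 1, 12, 3, 4, 8, 6, 7, 2, 5, 10, 11, 9]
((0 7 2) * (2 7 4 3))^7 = [2, 1, 3, 4, 0, 5, 6, 7] = (7)(0 2 3 4)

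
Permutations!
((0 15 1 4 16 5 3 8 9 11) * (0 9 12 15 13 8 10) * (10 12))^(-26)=(0 8)(1 16 3 15 4 5 12)(10 13)=[8, 16, 2, 15, 5, 12, 6, 7, 0, 9, 13, 11, 1, 10, 14, 4, 3]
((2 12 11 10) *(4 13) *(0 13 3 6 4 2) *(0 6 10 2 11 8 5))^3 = [2, 1, 5, 4, 6, 11, 10, 7, 13, 9, 3, 8, 0, 12] = (0 2 5 11 8 13 12)(3 4 6 10)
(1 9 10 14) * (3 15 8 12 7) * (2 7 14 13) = (1 9 10 13 2 7 3 15 8 12 14) = [0, 9, 7, 15, 4, 5, 6, 3, 12, 10, 13, 11, 14, 2, 1, 8]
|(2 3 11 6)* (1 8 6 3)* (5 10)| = 4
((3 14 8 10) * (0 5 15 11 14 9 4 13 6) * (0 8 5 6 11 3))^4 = (3 11)(4 5)(9 14)(13 15) = [0, 1, 2, 11, 5, 4, 6, 7, 8, 14, 10, 3, 12, 15, 9, 13]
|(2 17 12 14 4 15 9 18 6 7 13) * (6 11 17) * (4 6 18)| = 9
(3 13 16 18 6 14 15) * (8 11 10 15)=(3 13 16 18 6 14 8 11 10 15)=[0, 1, 2, 13, 4, 5, 14, 7, 11, 9, 15, 10, 12, 16, 8, 3, 18, 17, 6]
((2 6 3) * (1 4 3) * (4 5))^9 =(1 3)(2 5)(4 6) =[0, 3, 5, 1, 6, 2, 4]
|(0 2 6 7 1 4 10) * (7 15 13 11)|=|(0 2 6 15 13 11 7 1 4 10)|=10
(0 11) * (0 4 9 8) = [11, 1, 2, 3, 9, 5, 6, 7, 0, 8, 10, 4] = (0 11 4 9 8)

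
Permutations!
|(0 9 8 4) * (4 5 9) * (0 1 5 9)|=4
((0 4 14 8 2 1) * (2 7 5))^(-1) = (0 1 2 5 7 8 14 4) = [1, 2, 5, 3, 0, 7, 6, 8, 14, 9, 10, 11, 12, 13, 4]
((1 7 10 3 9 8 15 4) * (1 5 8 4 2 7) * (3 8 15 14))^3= (2 8 9 15 10 3 5 7 14 4)= [0, 1, 8, 5, 2, 7, 6, 14, 9, 15, 3, 11, 12, 13, 4, 10]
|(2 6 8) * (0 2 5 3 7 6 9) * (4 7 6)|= 12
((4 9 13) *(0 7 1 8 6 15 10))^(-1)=[10, 7, 2, 3, 13, 5, 8, 0, 1, 4, 15, 11, 12, 9, 14, 6]=(0 10 15 6 8 1 7)(4 13 9)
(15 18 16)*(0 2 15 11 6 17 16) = (0 2 15 18)(6 17 16 11) = [2, 1, 15, 3, 4, 5, 17, 7, 8, 9, 10, 6, 12, 13, 14, 18, 11, 16, 0]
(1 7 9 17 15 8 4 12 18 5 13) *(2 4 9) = (1 7 2 4 12 18 5 13)(8 9 17 15) = [0, 7, 4, 3, 12, 13, 6, 2, 9, 17, 10, 11, 18, 1, 14, 8, 16, 15, 5]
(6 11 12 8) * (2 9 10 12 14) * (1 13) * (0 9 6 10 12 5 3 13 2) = (0 9 12 8 10 5 3 13 1 2 6 11 14) = [9, 2, 6, 13, 4, 3, 11, 7, 10, 12, 5, 14, 8, 1, 0]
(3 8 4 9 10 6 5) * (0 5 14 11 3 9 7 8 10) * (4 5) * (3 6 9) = (0 4 7 8 5 3 10 9)(6 14 11) = [4, 1, 2, 10, 7, 3, 14, 8, 5, 0, 9, 6, 12, 13, 11]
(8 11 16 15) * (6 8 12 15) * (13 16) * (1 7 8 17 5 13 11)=[0, 7, 2, 3, 4, 13, 17, 8, 1, 9, 10, 11, 15, 16, 14, 12, 6, 5]=(1 7 8)(5 13 16 6 17)(12 15)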